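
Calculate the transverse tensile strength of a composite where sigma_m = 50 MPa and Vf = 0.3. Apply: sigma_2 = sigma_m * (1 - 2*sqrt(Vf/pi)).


factor = 1 - 2*sqrt(0.3/pi) = 0.382
sigma_2 = 50 * 0.382 = 19.1 MPa

19.1 MPa


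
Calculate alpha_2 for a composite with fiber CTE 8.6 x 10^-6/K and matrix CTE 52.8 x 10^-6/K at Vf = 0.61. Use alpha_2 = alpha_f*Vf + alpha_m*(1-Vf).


alpha_2 = alpha_f*Vf + alpha_m*(1-Vf) = 8.6*0.61 + 52.8*0.39 = 25.8 x 10^-6/K

25.8 x 10^-6/K


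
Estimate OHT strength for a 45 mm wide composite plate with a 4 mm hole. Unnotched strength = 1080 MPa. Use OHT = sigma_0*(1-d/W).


OHT = sigma_0*(1-d/W) = 1080*(1-4/45) = 984.0 MPa

984.0 MPa


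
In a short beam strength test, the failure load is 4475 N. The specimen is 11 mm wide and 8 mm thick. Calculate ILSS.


ILSS = 3F/(4bh) = 3*4475/(4*11*8) = 38.14 MPa

38.14 MPa


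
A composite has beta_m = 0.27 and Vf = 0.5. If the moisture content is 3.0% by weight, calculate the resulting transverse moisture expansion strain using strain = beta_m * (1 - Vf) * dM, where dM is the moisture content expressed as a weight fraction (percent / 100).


dM = 3.0/100 = 0.03
strain = beta_m * (1-Vf) * dM = 0.27 * 0.5 * 0.03 = 0.00405

0.00405


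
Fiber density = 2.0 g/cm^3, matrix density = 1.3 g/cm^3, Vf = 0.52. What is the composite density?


rho_c = rho_f*Vf + rho_m*(1-Vf) = 2.0*0.52 + 1.3*0.48 = 1.664 g/cm^3

1.664 g/cm^3


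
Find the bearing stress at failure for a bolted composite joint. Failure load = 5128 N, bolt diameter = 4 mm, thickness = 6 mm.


sigma_br = F/(d*h) = 5128/(4*6) = 213.7 MPa

213.7 MPa


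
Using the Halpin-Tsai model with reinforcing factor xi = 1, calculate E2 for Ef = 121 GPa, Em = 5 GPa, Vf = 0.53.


eta = (Ef/Em - 1)/(Ef/Em + xi) = (24.2 - 1)/(24.2 + 1) = 0.9206
E2 = Em*(1+xi*eta*Vf)/(1-eta*Vf) = 14.53 GPa

14.53 GPa


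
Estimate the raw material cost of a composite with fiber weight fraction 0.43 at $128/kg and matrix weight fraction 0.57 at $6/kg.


Cost = cost_f*Wf + cost_m*Wm = 128*0.43 + 6*0.57 = $58.46/kg

$58.46/kg


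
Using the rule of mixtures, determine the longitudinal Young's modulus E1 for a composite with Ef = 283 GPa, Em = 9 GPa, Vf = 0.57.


E1 = Ef*Vf + Em*(1-Vf) = 283*0.57 + 9*0.43 = 165.18 GPa

165.18 GPa


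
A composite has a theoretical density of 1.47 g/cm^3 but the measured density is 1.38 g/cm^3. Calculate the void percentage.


Void% = (rho_theo - rho_actual)/rho_theo * 100 = (1.47 - 1.38)/1.47 * 100 = 6.12%

6.12%


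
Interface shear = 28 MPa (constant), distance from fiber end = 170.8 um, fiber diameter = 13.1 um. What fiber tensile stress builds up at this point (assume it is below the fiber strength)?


Force balance: sigma_f * (pi*d^2/4) = tau * (pi*d) * x  ->  sigma_f = 4 * tau * x / d
sigma_f = 4 * 28 * 170.8 / 13.1 = 1460.3 MPa

1460.3 MPa


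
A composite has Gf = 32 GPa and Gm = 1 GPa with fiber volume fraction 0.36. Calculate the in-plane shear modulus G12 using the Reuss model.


1/G12 = Vf/Gf + (1-Vf)/Gm = 0.36/32 + 0.64/1
G12 = 1.54 GPa

1.54 GPa


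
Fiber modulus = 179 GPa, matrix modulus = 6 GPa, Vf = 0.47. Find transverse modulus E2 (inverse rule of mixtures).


1/E2 = Vf/Ef + (1-Vf)/Em = 0.47/179 + 0.53/6
E2 = 10.99 GPa

10.99 GPa


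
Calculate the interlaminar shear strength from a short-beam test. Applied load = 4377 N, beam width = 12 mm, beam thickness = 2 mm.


ILSS = 3F/(4bh) = 3*4377/(4*12*2) = 136.78 MPa

136.78 MPa


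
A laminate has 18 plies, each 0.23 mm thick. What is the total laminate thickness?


h = n * t_ply = 18 * 0.23 = 4.14 mm

4.14 mm


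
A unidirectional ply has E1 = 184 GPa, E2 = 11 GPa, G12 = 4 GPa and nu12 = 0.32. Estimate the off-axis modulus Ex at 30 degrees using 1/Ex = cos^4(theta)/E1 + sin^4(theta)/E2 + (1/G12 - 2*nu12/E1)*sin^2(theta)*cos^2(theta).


cos^4(30) = 0.5625, sin^4(30) = 0.0625, sin^2(30)*cos^2(30) = 0.1875
1/G12 - 2*nu12/E1 = 1/4 - 2*0.32/184 = 0.246522 GPa^-1
1/Ex = 0.5625/184 + 0.0625/11 + 0.246522*0.1875 = 0.0549617 GPa^-1
Ex = 18.19 GPa

18.19 GPa


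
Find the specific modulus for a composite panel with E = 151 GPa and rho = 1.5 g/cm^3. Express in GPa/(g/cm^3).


Specific stiffness = E/rho = 151/1.5 = 100.7 GPa/(g/cm^3)

100.7 GPa/(g/cm^3)


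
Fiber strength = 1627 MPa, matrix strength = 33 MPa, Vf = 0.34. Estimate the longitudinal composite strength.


sigma_1 = sigma_f*Vf + sigma_m*(1-Vf) = 1627*0.34 + 33*0.66 = 575.0 MPa

575.0 MPa


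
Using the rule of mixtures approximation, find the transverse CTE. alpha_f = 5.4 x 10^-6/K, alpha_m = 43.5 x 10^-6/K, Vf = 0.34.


alpha_2 = alpha_f*Vf + alpha_m*(1-Vf) = 5.4*0.34 + 43.5*0.66 = 30.5 x 10^-6/K

30.5 x 10^-6/K


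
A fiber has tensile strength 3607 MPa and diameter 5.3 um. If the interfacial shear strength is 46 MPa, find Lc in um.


Lc = sigma_f * d / (2 * tau_i) = 3607 * 5.3 / (2 * 46) = 207.8 um

207.8 um


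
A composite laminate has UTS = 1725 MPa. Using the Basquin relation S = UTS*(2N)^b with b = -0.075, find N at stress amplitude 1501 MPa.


N = 0.5 * (S/UTS)^(1/b) = 0.5 * (1501/1725)^(1/-0.075) = 3.1946 cycles

3.1946 cycles


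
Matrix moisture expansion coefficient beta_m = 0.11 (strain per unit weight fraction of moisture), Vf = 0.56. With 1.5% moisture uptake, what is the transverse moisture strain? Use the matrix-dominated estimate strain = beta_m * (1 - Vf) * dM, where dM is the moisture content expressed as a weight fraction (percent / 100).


dM = 1.5/100 = 0.015
strain = beta_m * (1-Vf) * dM = 0.11 * 0.44 * 0.015 = 0.000726

0.000726


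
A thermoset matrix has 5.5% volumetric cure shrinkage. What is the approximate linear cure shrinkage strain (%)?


Linear shrinkage ≈ vol_shrink/3 = 5.5/3 = 1.833%

1.833%


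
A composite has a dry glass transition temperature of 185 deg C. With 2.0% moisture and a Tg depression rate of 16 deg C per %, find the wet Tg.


Tg_wet = Tg_dry - k*moisture = 185 - 16*2.0 = 153.0 deg C

153.0 deg C


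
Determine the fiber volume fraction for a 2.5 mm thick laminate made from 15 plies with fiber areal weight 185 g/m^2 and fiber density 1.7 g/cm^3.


Vf = n * FAW / (rho_f * h * 1000) = 15 * 185 / (1.7 * 2.5 * 1000) = 0.6529

0.6529


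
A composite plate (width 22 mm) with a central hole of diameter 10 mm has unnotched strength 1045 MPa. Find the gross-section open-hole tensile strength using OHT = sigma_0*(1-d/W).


OHT = sigma_0*(1-d/W) = 1045*(1-10/22) = 570.0 MPa

570.0 MPa


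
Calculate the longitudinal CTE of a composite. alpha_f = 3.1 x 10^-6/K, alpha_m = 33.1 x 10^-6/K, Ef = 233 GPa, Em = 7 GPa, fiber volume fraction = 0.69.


E1 = Ef*Vf + Em*(1-Vf) = 162.94
alpha_1 = (alpha_f*Ef*Vf + alpha_m*Em*(1-Vf))/E1 = 3.5 x 10^-6/K

3.5 x 10^-6/K


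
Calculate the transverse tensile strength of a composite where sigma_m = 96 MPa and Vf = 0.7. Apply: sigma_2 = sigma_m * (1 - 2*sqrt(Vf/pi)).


factor = 1 - 2*sqrt(0.7/pi) = 0.0559
sigma_2 = 96 * 0.0559 = 5.37 MPa

5.37 MPa


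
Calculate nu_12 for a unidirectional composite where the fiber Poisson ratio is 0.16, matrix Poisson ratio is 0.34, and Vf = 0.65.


nu_12 = nu_f*Vf + nu_m*(1-Vf) = 0.16*0.65 + 0.34*0.35 = 0.223

0.223


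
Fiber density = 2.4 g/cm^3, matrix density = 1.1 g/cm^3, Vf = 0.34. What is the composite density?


rho_c = rho_f*Vf + rho_m*(1-Vf) = 2.4*0.34 + 1.1*0.66 = 1.542 g/cm^3

1.542 g/cm^3


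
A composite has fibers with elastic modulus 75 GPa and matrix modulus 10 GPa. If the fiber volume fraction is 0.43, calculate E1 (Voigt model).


E1 = Ef*Vf + Em*(1-Vf) = 75*0.43 + 10*0.57 = 37.95 GPa

37.95 GPa


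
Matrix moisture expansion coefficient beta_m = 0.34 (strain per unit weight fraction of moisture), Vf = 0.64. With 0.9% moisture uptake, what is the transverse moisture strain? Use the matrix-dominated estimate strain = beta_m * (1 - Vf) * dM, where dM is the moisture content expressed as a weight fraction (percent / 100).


dM = 0.9/100 = 0.009
strain = beta_m * (1-Vf) * dM = 0.34 * 0.36 * 0.009 = 0.0011016

0.0011016


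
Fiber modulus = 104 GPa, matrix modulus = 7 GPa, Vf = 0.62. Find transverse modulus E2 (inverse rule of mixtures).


1/E2 = Vf/Ef + (1-Vf)/Em = 0.62/104 + 0.38/7
E2 = 16.6 GPa

16.6 GPa


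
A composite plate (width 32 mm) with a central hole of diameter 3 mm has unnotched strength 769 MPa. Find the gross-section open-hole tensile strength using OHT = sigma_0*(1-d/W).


OHT = sigma_0*(1-d/W) = 769*(1-3/32) = 696.9 MPa

696.9 MPa


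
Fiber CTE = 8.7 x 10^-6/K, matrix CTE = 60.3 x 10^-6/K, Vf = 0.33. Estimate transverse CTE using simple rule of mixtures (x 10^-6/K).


alpha_2 = alpha_f*Vf + alpha_m*(1-Vf) = 8.7*0.33 + 60.3*0.67 = 43.3 x 10^-6/K

43.3 x 10^-6/K


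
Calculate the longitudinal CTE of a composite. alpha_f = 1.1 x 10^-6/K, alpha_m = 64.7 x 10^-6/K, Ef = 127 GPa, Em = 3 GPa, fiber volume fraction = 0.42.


E1 = Ef*Vf + Em*(1-Vf) = 55.08
alpha_1 = (alpha_f*Ef*Vf + alpha_m*Em*(1-Vf))/E1 = 3.11 x 10^-6/K

3.11 x 10^-6/K


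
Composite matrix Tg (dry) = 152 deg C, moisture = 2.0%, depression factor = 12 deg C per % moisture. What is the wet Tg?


Tg_wet = Tg_dry - k*moisture = 152 - 12*2.0 = 128.0 deg C

128.0 deg C


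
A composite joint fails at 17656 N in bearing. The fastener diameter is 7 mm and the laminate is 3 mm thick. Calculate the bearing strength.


sigma_br = F/(d*h) = 17656/(7*3) = 840.8 MPa

840.8 MPa


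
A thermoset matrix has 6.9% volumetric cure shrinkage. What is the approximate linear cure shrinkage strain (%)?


Linear shrinkage ≈ vol_shrink/3 = 6.9/3 = 2.3%

2.3%


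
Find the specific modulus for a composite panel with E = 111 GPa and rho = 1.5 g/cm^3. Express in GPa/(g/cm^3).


Specific stiffness = E/rho = 111/1.5 = 74.0 GPa/(g/cm^3)

74.0 GPa/(g/cm^3)


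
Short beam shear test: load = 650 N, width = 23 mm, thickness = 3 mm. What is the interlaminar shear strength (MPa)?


ILSS = 3F/(4bh) = 3*650/(4*23*3) = 7.07 MPa

7.07 MPa


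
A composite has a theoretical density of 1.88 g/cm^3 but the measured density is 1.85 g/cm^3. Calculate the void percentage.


Void% = (rho_theo - rho_actual)/rho_theo * 100 = (1.88 - 1.85)/1.88 * 100 = 1.6%

1.6%


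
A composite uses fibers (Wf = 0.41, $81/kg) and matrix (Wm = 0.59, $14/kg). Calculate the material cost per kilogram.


Cost = cost_f*Wf + cost_m*Wm = 81*0.41 + 14*0.59 = $41.47/kg

$41.47/kg


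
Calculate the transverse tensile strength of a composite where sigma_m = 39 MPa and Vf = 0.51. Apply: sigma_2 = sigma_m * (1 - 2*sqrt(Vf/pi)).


factor = 1 - 2*sqrt(0.51/pi) = 0.1942
sigma_2 = 39 * 0.1942 = 7.57 MPa

7.57 MPa


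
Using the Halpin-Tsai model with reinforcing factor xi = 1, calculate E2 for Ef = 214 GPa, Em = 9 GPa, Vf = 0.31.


eta = (Ef/Em - 1)/(Ef/Em + xi) = (23.7778 - 1)/(23.7778 + 1) = 0.9193
E2 = Em*(1+xi*eta*Vf)/(1-eta*Vf) = 16.17 GPa

16.17 GPa


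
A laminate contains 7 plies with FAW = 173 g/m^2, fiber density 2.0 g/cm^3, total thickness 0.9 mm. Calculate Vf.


Vf = n * FAW / (rho_f * h * 1000) = 7 * 173 / (2.0 * 0.9 * 1000) = 0.6728

0.6728


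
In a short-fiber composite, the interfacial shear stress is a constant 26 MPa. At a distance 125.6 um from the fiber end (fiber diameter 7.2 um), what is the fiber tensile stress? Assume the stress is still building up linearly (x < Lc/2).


Force balance: sigma_f * (pi*d^2/4) = tau * (pi*d) * x  ->  sigma_f = 4 * tau * x / d
sigma_f = 4 * 26 * 125.6 / 7.2 = 1814.2 MPa

1814.2 MPa


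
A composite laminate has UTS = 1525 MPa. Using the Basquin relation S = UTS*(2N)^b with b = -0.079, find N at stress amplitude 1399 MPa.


N = 0.5 * (S/UTS)^(1/b) = 0.5 * (1399/1525)^(1/-0.079) = 1.4895 cycles

1.4895 cycles


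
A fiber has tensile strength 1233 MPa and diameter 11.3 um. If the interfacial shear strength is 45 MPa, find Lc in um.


Lc = sigma_f * d / (2 * tau_i) = 1233 * 11.3 / (2 * 45) = 154.8 um

154.8 um


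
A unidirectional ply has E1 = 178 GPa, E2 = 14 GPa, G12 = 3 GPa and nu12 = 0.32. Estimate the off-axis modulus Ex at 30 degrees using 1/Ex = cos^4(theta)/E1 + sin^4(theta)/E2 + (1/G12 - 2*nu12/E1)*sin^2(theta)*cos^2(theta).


cos^4(30) = 0.5625, sin^4(30) = 0.0625, sin^2(30)*cos^2(30) = 0.1875
1/G12 - 2*nu12/E1 = 1/3 - 2*0.32/178 = 0.329738 GPa^-1
1/Ex = 0.5625/178 + 0.0625/14 + 0.329738*0.1875 = 0.0694502 GPa^-1
Ex = 14.4 GPa

14.4 GPa


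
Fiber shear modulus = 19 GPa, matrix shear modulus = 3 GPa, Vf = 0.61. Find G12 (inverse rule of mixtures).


1/G12 = Vf/Gf + (1-Vf)/Gm = 0.61/19 + 0.39/3
G12 = 6.17 GPa

6.17 GPa


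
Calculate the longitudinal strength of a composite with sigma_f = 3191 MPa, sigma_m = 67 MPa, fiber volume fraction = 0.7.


sigma_1 = sigma_f*Vf + sigma_m*(1-Vf) = 3191*0.7 + 67*0.3 = 2253.8 MPa

2253.8 MPa


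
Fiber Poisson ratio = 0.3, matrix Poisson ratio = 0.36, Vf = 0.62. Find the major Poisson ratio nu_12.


nu_12 = nu_f*Vf + nu_m*(1-Vf) = 0.3*0.62 + 0.36*0.38 = 0.3228

0.3228


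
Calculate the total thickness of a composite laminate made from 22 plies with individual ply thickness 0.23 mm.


h = n * t_ply = 22 * 0.23 = 5.06 mm

5.06 mm


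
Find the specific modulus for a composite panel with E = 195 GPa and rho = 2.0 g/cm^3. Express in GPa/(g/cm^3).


Specific stiffness = E/rho = 195/2.0 = 97.5 GPa/(g/cm^3)

97.5 GPa/(g/cm^3)


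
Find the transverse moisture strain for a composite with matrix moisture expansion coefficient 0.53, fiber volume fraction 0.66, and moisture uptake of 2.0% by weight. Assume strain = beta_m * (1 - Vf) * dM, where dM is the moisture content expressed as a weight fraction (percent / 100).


dM = 2.0/100 = 0.02
strain = beta_m * (1-Vf) * dM = 0.53 * 0.34 * 0.02 = 0.003604

0.003604


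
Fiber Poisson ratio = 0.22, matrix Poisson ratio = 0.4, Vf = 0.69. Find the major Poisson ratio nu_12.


nu_12 = nu_f*Vf + nu_m*(1-Vf) = 0.22*0.69 + 0.4*0.31 = 0.2758

0.2758


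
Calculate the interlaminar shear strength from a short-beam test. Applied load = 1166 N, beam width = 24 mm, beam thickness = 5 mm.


ILSS = 3F/(4bh) = 3*1166/(4*24*5) = 7.29 MPa

7.29 MPa


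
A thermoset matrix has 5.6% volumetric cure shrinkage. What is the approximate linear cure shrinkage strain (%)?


Linear shrinkage ≈ vol_shrink/3 = 5.6/3 = 1.867%

1.867%


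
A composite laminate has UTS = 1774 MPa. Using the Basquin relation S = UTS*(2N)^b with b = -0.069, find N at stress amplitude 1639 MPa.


N = 0.5 * (S/UTS)^(1/b) = 0.5 * (1639/1774)^(1/-0.069) = 1.5745 cycles

1.5745 cycles


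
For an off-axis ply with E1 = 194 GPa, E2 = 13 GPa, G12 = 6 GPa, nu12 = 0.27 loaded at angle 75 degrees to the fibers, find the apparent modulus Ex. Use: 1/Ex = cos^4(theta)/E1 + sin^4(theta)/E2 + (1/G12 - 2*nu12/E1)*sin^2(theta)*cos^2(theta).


cos^4(75) = 0.004487, sin^4(75) = 0.870513, sin^2(75)*cos^2(75) = 0.0625
1/G12 - 2*nu12/E1 = 1/6 - 2*0.27/194 = 0.163883 GPa^-1
1/Ex = 0.004487/194 + 0.870513/13 + 0.163883*0.0625 = 0.0772283 GPa^-1
Ex = 12.95 GPa

12.95 GPa


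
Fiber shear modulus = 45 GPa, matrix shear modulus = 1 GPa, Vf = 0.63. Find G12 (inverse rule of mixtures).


1/G12 = Vf/Gf + (1-Vf)/Gm = 0.63/45 + 0.37/1
G12 = 2.6 GPa

2.6 GPa


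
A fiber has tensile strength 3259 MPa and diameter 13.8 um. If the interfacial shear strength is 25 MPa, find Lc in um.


Lc = sigma_f * d / (2 * tau_i) = 3259 * 13.8 / (2 * 25) = 899.5 um

899.5 um


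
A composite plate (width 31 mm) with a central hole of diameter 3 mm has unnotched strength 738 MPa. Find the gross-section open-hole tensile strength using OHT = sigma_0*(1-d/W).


OHT = sigma_0*(1-d/W) = 738*(1-3/31) = 666.6 MPa

666.6 MPa


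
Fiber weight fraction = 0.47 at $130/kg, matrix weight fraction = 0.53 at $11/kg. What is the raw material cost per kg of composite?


Cost = cost_f*Wf + cost_m*Wm = 130*0.47 + 11*0.53 = $66.93/kg

$66.93/kg


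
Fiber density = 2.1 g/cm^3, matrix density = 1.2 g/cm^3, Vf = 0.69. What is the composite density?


rho_c = rho_f*Vf + rho_m*(1-Vf) = 2.1*0.69 + 1.2*0.31 = 1.821 g/cm^3

1.821 g/cm^3


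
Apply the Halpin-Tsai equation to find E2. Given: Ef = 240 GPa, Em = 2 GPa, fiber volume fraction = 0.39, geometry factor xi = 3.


eta = (Ef/Em - 1)/(Ef/Em + xi) = (120.0 - 1)/(120.0 + 3) = 0.9675
E2 = Em*(1+xi*eta*Vf)/(1-eta*Vf) = 6.85 GPa

6.85 GPa


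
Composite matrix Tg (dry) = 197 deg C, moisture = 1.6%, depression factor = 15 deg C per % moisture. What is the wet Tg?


Tg_wet = Tg_dry - k*moisture = 197 - 15*1.6 = 173.0 deg C

173.0 deg C


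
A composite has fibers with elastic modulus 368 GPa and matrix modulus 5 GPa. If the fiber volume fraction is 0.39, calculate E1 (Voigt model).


E1 = Ef*Vf + Em*(1-Vf) = 368*0.39 + 5*0.61 = 146.57 GPa

146.57 GPa


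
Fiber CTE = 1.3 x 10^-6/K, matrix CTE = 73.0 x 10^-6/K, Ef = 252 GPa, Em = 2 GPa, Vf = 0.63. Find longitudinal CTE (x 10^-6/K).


E1 = Ef*Vf + Em*(1-Vf) = 159.5
alpha_1 = (alpha_f*Ef*Vf + alpha_m*Em*(1-Vf))/E1 = 1.63 x 10^-6/K

1.63 x 10^-6/K


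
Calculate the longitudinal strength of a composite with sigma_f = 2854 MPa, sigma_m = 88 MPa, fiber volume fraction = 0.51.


sigma_1 = sigma_f*Vf + sigma_m*(1-Vf) = 2854*0.51 + 88*0.49 = 1498.7 MPa

1498.7 MPa


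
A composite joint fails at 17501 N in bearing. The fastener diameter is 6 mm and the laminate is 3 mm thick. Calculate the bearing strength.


sigma_br = F/(d*h) = 17501/(6*3) = 972.3 MPa

972.3 MPa


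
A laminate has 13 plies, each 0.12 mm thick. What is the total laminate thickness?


h = n * t_ply = 13 * 0.12 = 1.56 mm

1.56 mm


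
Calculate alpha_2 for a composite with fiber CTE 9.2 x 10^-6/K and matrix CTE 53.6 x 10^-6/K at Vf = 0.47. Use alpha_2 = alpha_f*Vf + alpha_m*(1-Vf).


alpha_2 = alpha_f*Vf + alpha_m*(1-Vf) = 9.2*0.47 + 53.6*0.53 = 32.7 x 10^-6/K

32.7 x 10^-6/K


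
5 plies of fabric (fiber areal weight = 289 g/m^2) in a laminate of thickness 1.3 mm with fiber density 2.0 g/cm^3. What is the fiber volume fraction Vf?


Vf = n * FAW / (rho_f * h * 1000) = 5 * 289 / (2.0 * 1.3 * 1000) = 0.5558

0.5558


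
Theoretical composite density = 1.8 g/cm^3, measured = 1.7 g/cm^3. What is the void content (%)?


Void% = (rho_theo - rho_actual)/rho_theo * 100 = (1.8 - 1.7)/1.8 * 100 = 5.56%

5.56%


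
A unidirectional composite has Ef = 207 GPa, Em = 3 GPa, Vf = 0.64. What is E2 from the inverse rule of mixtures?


1/E2 = Vf/Ef + (1-Vf)/Em = 0.64/207 + 0.36/3
E2 = 8.12 GPa

8.12 GPa


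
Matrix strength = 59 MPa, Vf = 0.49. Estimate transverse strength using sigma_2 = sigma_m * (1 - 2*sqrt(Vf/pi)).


factor = 1 - 2*sqrt(0.49/pi) = 0.2101
sigma_2 = 59 * 0.2101 = 12.4 MPa

12.4 MPa


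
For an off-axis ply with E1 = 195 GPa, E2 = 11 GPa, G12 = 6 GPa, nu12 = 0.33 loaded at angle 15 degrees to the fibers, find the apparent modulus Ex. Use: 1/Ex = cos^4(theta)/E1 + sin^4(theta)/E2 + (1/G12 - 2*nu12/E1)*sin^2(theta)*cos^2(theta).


cos^4(15) = 0.870513, sin^4(15) = 0.004487, sin^2(15)*cos^2(15) = 0.0625
1/G12 - 2*nu12/E1 = 1/6 - 2*0.33/195 = 0.163282 GPa^-1
1/Ex = 0.870513/195 + 0.004487/11 + 0.163282*0.0625 = 0.0150772 GPa^-1
Ex = 66.33 GPa

66.33 GPa


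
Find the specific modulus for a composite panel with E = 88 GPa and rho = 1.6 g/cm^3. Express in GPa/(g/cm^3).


Specific stiffness = E/rho = 88/1.6 = 55.0 GPa/(g/cm^3)

55.0 GPa/(g/cm^3)


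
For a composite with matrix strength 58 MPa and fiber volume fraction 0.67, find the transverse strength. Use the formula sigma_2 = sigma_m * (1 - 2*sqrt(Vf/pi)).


factor = 1 - 2*sqrt(0.67/pi) = 0.0764
sigma_2 = 58 * 0.0764 = 4.43 MPa

4.43 MPa


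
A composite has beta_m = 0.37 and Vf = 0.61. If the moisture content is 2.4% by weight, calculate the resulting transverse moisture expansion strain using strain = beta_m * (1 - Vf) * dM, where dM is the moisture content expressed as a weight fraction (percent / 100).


dM = 2.4/100 = 0.024
strain = beta_m * (1-Vf) * dM = 0.37 * 0.39 * 0.024 = 0.0034632

0.0034632


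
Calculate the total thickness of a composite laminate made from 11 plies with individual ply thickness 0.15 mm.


h = n * t_ply = 11 * 0.15 = 1.65 mm

1.65 mm


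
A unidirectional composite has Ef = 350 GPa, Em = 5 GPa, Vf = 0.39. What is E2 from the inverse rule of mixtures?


1/E2 = Vf/Ef + (1-Vf)/Em = 0.39/350 + 0.61/5
E2 = 8.12 GPa

8.12 GPa


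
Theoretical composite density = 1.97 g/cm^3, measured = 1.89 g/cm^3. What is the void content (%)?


Void% = (rho_theo - rho_actual)/rho_theo * 100 = (1.97 - 1.89)/1.97 * 100 = 4.06%

4.06%


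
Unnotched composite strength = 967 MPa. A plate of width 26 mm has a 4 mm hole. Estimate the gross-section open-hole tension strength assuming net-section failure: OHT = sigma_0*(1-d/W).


OHT = sigma_0*(1-d/W) = 967*(1-4/26) = 818.2 MPa

818.2 MPa


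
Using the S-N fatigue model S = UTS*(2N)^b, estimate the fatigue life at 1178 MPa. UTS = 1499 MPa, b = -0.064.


N = 0.5 * (S/UTS)^(1/b) = 0.5 * (1178/1499)^(1/-0.064) = 21.5886 cycles

21.5886 cycles


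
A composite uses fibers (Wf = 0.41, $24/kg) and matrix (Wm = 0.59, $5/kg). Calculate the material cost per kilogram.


Cost = cost_f*Wf + cost_m*Wm = 24*0.41 + 5*0.59 = $12.79/kg

$12.79/kg


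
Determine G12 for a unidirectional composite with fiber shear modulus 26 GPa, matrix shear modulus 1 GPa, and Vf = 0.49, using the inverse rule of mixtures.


1/G12 = Vf/Gf + (1-Vf)/Gm = 0.49/26 + 0.51/1
G12 = 1.89 GPa

1.89 GPa


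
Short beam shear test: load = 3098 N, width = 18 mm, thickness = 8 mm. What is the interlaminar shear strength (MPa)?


ILSS = 3F/(4bh) = 3*3098/(4*18*8) = 16.14 MPa

16.14 MPa


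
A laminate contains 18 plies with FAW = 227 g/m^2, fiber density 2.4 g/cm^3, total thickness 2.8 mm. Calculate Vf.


Vf = n * FAW / (rho_f * h * 1000) = 18 * 227 / (2.4 * 2.8 * 1000) = 0.608

0.608


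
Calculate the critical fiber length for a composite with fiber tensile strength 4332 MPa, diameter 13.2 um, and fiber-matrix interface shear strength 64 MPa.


Lc = sigma_f * d / (2 * tau_i) = 4332 * 13.2 / (2 * 64) = 446.7 um

446.7 um


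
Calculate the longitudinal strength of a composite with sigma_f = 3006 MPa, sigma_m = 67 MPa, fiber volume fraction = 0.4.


sigma_1 = sigma_f*Vf + sigma_m*(1-Vf) = 3006*0.4 + 67*0.6 = 1242.6 MPa

1242.6 MPa


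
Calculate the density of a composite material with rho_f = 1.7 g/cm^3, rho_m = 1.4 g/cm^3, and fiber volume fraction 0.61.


rho_c = rho_f*Vf + rho_m*(1-Vf) = 1.7*0.61 + 1.4*0.39 = 1.583 g/cm^3

1.583 g/cm^3


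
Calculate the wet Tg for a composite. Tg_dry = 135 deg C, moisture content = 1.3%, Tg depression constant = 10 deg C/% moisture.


Tg_wet = Tg_dry - k*moisture = 135 - 10*1.3 = 122.0 deg C

122.0 deg C


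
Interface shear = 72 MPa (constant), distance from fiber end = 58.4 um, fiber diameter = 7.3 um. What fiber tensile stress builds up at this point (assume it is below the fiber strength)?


Force balance: sigma_f * (pi*d^2/4) = tau * (pi*d) * x  ->  sigma_f = 4 * tau * x / d
sigma_f = 4 * 72 * 58.4 / 7.3 = 2304.0 MPa

2304.0 MPa


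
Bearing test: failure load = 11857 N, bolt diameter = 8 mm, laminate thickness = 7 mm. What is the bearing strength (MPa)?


sigma_br = F/(d*h) = 11857/(8*7) = 211.7 MPa

211.7 MPa


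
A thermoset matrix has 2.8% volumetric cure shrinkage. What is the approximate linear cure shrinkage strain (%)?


Linear shrinkage ≈ vol_shrink/3 = 2.8/3 = 0.933%

0.933%


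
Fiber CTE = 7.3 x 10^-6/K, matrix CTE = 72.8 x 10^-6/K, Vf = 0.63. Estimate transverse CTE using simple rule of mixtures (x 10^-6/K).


alpha_2 = alpha_f*Vf + alpha_m*(1-Vf) = 7.3*0.63 + 72.8*0.37 = 31.5 x 10^-6/K

31.5 x 10^-6/K


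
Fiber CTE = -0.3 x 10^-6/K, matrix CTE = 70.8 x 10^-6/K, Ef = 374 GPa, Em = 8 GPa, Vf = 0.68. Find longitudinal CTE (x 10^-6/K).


E1 = Ef*Vf + Em*(1-Vf) = 256.88
alpha_1 = (alpha_f*Ef*Vf + alpha_m*Em*(1-Vf))/E1 = 0.41 x 10^-6/K

0.41 x 10^-6/K


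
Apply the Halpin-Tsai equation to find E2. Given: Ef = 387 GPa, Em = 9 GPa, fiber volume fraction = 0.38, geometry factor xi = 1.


eta = (Ef/Em - 1)/(Ef/Em + xi) = (43.0 - 1)/(43.0 + 1) = 0.9545
E2 = Em*(1+xi*eta*Vf)/(1-eta*Vf) = 19.25 GPa

19.25 GPa


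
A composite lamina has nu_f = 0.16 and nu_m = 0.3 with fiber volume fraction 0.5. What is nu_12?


nu_12 = nu_f*Vf + nu_m*(1-Vf) = 0.16*0.5 + 0.3*0.5 = 0.23

0.23


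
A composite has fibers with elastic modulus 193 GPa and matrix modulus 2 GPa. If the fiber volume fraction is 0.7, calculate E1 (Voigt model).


E1 = Ef*Vf + Em*(1-Vf) = 193*0.7 + 2*0.3 = 135.7 GPa

135.7 GPa


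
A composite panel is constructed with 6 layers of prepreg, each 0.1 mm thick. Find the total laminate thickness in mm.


h = n * t_ply = 6 * 0.1 = 0.6 mm

0.6 mm


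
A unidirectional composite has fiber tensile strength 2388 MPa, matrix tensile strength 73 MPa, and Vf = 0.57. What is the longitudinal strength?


sigma_1 = sigma_f*Vf + sigma_m*(1-Vf) = 2388*0.57 + 73*0.43 = 1392.6 MPa

1392.6 MPa


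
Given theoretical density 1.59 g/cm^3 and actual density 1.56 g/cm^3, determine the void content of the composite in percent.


Void% = (rho_theo - rho_actual)/rho_theo * 100 = (1.59 - 1.56)/1.59 * 100 = 1.89%

1.89%


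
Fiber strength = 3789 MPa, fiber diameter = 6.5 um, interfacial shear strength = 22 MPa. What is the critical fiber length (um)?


Lc = sigma_f * d / (2 * tau_i) = 3789 * 6.5 / (2 * 22) = 559.7 um

559.7 um


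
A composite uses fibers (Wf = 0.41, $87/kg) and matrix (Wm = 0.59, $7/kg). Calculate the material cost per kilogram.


Cost = cost_f*Wf + cost_m*Wm = 87*0.41 + 7*0.59 = $39.8/kg

$39.8/kg


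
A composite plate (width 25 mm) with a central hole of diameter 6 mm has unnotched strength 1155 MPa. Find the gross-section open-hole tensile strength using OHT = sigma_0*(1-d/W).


OHT = sigma_0*(1-d/W) = 1155*(1-6/25) = 877.8 MPa

877.8 MPa


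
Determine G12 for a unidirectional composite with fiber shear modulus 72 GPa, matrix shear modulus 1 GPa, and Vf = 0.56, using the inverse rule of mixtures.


1/G12 = Vf/Gf + (1-Vf)/Gm = 0.56/72 + 0.44/1
G12 = 2.23 GPa

2.23 GPa


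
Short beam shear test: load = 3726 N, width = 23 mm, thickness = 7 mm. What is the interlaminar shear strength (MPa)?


ILSS = 3F/(4bh) = 3*3726/(4*23*7) = 17.36 MPa

17.36 MPa


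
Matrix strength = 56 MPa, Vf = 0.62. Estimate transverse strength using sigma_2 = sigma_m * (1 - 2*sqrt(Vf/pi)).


factor = 1 - 2*sqrt(0.62/pi) = 0.1115
sigma_2 = 56 * 0.1115 = 6.24 MPa

6.24 MPa


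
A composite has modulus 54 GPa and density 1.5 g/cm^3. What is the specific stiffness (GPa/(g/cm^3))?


Specific stiffness = E/rho = 54/1.5 = 36.0 GPa/(g/cm^3)

36.0 GPa/(g/cm^3)


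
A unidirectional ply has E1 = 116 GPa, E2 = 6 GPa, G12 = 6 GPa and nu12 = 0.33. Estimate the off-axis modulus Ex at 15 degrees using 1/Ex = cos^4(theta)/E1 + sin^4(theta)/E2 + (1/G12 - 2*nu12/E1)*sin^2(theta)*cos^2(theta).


cos^4(15) = 0.870513, sin^4(15) = 0.004487, sin^2(15)*cos^2(15) = 0.0625
1/G12 - 2*nu12/E1 = 1/6 - 2*0.33/116 = 0.160977 GPa^-1
1/Ex = 0.870513/116 + 0.004487/6 + 0.160977*0.0625 = 0.0183134 GPa^-1
Ex = 54.6 GPa

54.6 GPa


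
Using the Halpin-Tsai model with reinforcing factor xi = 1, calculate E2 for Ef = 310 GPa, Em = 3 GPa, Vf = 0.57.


eta = (Ef/Em - 1)/(Ef/Em + xi) = (103.3333 - 1)/(103.3333 + 1) = 0.9808
E2 = Em*(1+xi*eta*Vf)/(1-eta*Vf) = 10.61 GPa

10.61 GPa


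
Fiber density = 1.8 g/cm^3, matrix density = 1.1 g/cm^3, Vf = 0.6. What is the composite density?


rho_c = rho_f*Vf + rho_m*(1-Vf) = 1.8*0.6 + 1.1*0.4 = 1.52 g/cm^3

1.52 g/cm^3


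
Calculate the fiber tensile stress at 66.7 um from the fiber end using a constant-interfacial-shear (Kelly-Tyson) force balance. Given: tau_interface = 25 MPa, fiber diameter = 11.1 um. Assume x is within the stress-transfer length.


Force balance: sigma_f * (pi*d^2/4) = tau * (pi*d) * x  ->  sigma_f = 4 * tau * x / d
sigma_f = 4 * 25 * 66.7 / 11.1 = 600.9 MPa

600.9 MPa


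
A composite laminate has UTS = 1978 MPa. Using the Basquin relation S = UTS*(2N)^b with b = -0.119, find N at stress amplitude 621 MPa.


N = 0.5 * (S/UTS)^(1/b) = 0.5 * (621/1978)^(1/-0.119) = 8452.6441 cycles

8452.6441 cycles


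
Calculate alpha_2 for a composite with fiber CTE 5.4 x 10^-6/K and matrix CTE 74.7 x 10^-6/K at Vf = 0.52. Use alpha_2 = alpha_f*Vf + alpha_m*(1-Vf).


alpha_2 = alpha_f*Vf + alpha_m*(1-Vf) = 5.4*0.52 + 74.7*0.48 = 38.7 x 10^-6/K

38.7 x 10^-6/K


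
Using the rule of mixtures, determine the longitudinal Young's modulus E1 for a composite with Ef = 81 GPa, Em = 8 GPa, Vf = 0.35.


E1 = Ef*Vf + Em*(1-Vf) = 81*0.35 + 8*0.65 = 33.55 GPa

33.55 GPa


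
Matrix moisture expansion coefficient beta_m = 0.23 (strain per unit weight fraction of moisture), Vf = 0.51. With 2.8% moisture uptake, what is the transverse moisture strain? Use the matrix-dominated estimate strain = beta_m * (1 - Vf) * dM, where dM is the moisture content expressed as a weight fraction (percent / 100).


dM = 2.8/100 = 0.028
strain = beta_m * (1-Vf) * dM = 0.23 * 0.49 * 0.028 = 0.0031556

0.0031556


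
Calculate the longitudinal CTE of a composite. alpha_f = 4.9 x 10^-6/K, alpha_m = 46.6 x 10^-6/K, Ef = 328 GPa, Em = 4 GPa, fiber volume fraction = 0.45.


E1 = Ef*Vf + Em*(1-Vf) = 149.8
alpha_1 = (alpha_f*Ef*Vf + alpha_m*Em*(1-Vf))/E1 = 5.51 x 10^-6/K

5.51 x 10^-6/K


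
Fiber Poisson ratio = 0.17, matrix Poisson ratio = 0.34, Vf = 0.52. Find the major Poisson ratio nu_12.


nu_12 = nu_f*Vf + nu_m*(1-Vf) = 0.17*0.52 + 0.34*0.48 = 0.2516

0.2516


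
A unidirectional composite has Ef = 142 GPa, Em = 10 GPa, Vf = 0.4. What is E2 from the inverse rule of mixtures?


1/E2 = Vf/Ef + (1-Vf)/Em = 0.4/142 + 0.6/10
E2 = 15.92 GPa

15.92 GPa


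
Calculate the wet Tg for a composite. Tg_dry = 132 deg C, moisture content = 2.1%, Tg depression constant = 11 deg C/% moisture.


Tg_wet = Tg_dry - k*moisture = 132 - 11*2.1 = 108.9 deg C

108.9 deg C


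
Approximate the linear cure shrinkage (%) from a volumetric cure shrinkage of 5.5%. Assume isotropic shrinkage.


Linear shrinkage ≈ vol_shrink/3 = 5.5/3 = 1.833%

1.833%


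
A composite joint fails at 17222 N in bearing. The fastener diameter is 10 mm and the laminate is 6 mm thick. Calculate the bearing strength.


sigma_br = F/(d*h) = 17222/(10*6) = 287.0 MPa

287.0 MPa


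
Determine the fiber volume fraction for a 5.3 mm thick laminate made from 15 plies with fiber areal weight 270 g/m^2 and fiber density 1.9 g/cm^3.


Vf = n * FAW / (rho_f * h * 1000) = 15 * 270 / (1.9 * 5.3 * 1000) = 0.4022

0.4022


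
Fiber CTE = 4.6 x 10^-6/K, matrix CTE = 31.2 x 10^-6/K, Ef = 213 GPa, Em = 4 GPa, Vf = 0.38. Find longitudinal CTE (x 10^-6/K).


E1 = Ef*Vf + Em*(1-Vf) = 83.42
alpha_1 = (alpha_f*Ef*Vf + alpha_m*Em*(1-Vf))/E1 = 5.39 x 10^-6/K

5.39 x 10^-6/K


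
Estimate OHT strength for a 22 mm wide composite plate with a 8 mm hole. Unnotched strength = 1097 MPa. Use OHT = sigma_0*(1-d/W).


OHT = sigma_0*(1-d/W) = 1097*(1-8/22) = 698.1 MPa

698.1 MPa


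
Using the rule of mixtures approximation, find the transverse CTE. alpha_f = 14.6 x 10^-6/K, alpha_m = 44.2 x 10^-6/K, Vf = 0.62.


alpha_2 = alpha_f*Vf + alpha_m*(1-Vf) = 14.6*0.62 + 44.2*0.38 = 25.8 x 10^-6/K

25.8 x 10^-6/K


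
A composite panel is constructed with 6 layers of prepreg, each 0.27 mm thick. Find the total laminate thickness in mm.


h = n * t_ply = 6 * 0.27 = 1.62 mm

1.62 mm


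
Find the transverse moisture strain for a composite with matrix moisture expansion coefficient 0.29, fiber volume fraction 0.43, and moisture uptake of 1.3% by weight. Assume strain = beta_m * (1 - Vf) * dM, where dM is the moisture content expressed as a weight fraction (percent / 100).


dM = 1.3/100 = 0.013
strain = beta_m * (1-Vf) * dM = 0.29 * 0.57 * 0.013 = 0.0021489

0.0021489


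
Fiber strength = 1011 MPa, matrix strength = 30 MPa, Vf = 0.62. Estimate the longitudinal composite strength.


sigma_1 = sigma_f*Vf + sigma_m*(1-Vf) = 1011*0.62 + 30*0.38 = 638.2 MPa

638.2 MPa


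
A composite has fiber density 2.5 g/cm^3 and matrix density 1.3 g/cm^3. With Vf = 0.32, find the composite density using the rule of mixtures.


rho_c = rho_f*Vf + rho_m*(1-Vf) = 2.5*0.32 + 1.3*0.68 = 1.684 g/cm^3

1.684 g/cm^3


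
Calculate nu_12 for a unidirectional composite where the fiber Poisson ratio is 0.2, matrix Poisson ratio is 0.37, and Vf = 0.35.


nu_12 = nu_f*Vf + nu_m*(1-Vf) = 0.2*0.35 + 0.37*0.65 = 0.3105

0.3105


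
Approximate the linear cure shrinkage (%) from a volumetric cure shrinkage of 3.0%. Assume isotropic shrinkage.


Linear shrinkage ≈ vol_shrink/3 = 3.0/3 = 1.0%

1.0%


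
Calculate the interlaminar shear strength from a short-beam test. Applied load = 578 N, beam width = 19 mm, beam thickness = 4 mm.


ILSS = 3F/(4bh) = 3*578/(4*19*4) = 5.7 MPa

5.7 MPa


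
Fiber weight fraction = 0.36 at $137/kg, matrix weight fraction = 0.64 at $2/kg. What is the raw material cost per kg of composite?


Cost = cost_f*Wf + cost_m*Wm = 137*0.36 + 2*0.64 = $50.6/kg

$50.6/kg


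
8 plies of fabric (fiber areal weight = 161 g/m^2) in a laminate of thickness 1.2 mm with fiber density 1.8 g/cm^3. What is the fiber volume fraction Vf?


Vf = n * FAW / (rho_f * h * 1000) = 8 * 161 / (1.8 * 1.2 * 1000) = 0.5963

0.5963


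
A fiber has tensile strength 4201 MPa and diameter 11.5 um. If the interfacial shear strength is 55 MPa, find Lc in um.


Lc = sigma_f * d / (2 * tau_i) = 4201 * 11.5 / (2 * 55) = 439.2 um

439.2 um


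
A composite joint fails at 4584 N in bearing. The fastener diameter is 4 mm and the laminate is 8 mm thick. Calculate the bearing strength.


sigma_br = F/(d*h) = 4584/(4*8) = 143.3 MPa

143.3 MPa


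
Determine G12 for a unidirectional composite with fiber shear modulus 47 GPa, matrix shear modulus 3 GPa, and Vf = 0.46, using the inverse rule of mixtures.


1/G12 = Vf/Gf + (1-Vf)/Gm = 0.46/47 + 0.54/3
G12 = 5.27 GPa

5.27 GPa


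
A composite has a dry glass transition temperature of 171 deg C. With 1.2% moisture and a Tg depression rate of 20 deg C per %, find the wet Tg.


Tg_wet = Tg_dry - k*moisture = 171 - 20*1.2 = 147.0 deg C

147.0 deg C


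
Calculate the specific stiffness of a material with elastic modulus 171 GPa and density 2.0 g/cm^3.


Specific stiffness = E/rho = 171/2.0 = 85.5 GPa/(g/cm^3)

85.5 GPa/(g/cm^3)


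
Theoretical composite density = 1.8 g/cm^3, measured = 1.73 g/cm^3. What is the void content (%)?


Void% = (rho_theo - rho_actual)/rho_theo * 100 = (1.8 - 1.73)/1.8 * 100 = 3.89%

3.89%


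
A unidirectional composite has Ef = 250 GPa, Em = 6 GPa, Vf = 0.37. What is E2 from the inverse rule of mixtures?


1/E2 = Vf/Ef + (1-Vf)/Em = 0.37/250 + 0.63/6
E2 = 9.39 GPa

9.39 GPa


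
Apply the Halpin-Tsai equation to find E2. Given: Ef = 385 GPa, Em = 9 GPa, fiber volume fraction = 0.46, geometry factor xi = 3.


eta = (Ef/Em - 1)/(Ef/Em + xi) = (42.7778 - 1)/(42.7778 + 3) = 0.9126
E2 = Em*(1+xi*eta*Vf)/(1-eta*Vf) = 35.05 GPa

35.05 GPa


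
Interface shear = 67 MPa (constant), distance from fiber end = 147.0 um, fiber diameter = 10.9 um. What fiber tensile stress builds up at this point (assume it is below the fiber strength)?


Force balance: sigma_f * (pi*d^2/4) = tau * (pi*d) * x  ->  sigma_f = 4 * tau * x / d
sigma_f = 4 * 67 * 147.0 / 10.9 = 3614.3 MPa

3614.3 MPa


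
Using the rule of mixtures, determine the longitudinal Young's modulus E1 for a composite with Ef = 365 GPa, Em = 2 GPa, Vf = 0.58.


E1 = Ef*Vf + Em*(1-Vf) = 365*0.58 + 2*0.42 = 212.54 GPa

212.54 GPa


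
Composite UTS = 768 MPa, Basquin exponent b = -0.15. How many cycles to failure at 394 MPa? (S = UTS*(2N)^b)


N = 0.5 * (S/UTS)^(1/b) = 0.5 * (394/768)^(1/-0.15) = 42.7960 cycles

42.7960 cycles


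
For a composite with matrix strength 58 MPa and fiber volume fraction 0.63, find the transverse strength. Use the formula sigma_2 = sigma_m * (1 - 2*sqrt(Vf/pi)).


factor = 1 - 2*sqrt(0.63/pi) = 0.1044
sigma_2 = 58 * 0.1044 = 6.05 MPa

6.05 MPa


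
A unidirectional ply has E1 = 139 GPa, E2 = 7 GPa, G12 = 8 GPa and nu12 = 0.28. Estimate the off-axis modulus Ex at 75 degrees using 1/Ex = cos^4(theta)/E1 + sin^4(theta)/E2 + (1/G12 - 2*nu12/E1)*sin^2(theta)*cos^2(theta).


cos^4(75) = 0.004487, sin^4(75) = 0.870513, sin^2(75)*cos^2(75) = 0.0625
1/G12 - 2*nu12/E1 = 1/8 - 2*0.28/139 = 0.120971 GPa^-1
1/Ex = 0.004487/139 + 0.870513/7 + 0.120971*0.0625 = 0.1319519 GPa^-1
Ex = 7.58 GPa

7.58 GPa


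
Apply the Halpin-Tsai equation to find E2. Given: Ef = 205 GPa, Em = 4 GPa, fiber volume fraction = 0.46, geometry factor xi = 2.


eta = (Ef/Em - 1)/(Ef/Em + xi) = (51.25 - 1)/(51.25 + 2) = 0.9437
E2 = Em*(1+xi*eta*Vf)/(1-eta*Vf) = 13.2 GPa

13.2 GPa


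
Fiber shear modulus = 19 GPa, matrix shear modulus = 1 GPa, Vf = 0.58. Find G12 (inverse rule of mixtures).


1/G12 = Vf/Gf + (1-Vf)/Gm = 0.58/19 + 0.42/1
G12 = 2.22 GPa

2.22 GPa


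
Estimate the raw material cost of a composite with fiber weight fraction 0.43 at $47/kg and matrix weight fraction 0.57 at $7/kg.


Cost = cost_f*Wf + cost_m*Wm = 47*0.43 + 7*0.57 = $24.2/kg

$24.2/kg


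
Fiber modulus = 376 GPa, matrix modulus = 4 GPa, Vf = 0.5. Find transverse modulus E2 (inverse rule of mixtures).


1/E2 = Vf/Ef + (1-Vf)/Em = 0.5/376 + 0.5/4
E2 = 7.92 GPa

7.92 GPa


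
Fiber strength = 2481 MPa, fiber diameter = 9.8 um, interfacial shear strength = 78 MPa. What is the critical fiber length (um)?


Lc = sigma_f * d / (2 * tau_i) = 2481 * 9.8 / (2 * 78) = 155.9 um

155.9 um


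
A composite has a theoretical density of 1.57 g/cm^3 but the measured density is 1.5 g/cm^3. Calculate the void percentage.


Void% = (rho_theo - rho_actual)/rho_theo * 100 = (1.57 - 1.5)/1.57 * 100 = 4.46%

4.46%


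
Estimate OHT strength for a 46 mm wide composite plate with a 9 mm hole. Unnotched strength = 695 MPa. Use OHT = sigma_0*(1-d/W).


OHT = sigma_0*(1-d/W) = 695*(1-9/46) = 559.0 MPa

559.0 MPa


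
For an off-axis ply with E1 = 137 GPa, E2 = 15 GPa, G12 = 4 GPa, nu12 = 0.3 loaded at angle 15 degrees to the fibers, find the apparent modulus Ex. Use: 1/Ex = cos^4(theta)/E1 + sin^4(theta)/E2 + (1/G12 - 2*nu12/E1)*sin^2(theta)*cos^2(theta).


cos^4(15) = 0.870513, sin^4(15) = 0.004487, sin^2(15)*cos^2(15) = 0.0625
1/G12 - 2*nu12/E1 = 1/4 - 2*0.3/137 = 0.24562 GPa^-1
1/Ex = 0.870513/137 + 0.004487/15 + 0.24562*0.0625 = 0.0220045 GPa^-1
Ex = 45.45 GPa

45.45 GPa


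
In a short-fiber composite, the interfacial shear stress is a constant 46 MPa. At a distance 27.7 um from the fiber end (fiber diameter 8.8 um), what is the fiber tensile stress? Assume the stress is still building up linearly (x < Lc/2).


Force balance: sigma_f * (pi*d^2/4) = tau * (pi*d) * x  ->  sigma_f = 4 * tau * x / d
sigma_f = 4 * 46 * 27.7 / 8.8 = 579.2 MPa

579.2 MPa


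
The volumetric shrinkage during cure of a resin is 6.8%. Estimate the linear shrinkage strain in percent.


Linear shrinkage ≈ vol_shrink/3 = 6.8/3 = 2.267%

2.267%


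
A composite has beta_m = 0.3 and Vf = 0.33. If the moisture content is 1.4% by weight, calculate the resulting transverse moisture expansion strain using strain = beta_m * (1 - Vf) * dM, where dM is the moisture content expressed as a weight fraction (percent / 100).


dM = 1.4/100 = 0.014
strain = beta_m * (1-Vf) * dM = 0.3 * 0.67 * 0.014 = 0.002814

0.002814
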